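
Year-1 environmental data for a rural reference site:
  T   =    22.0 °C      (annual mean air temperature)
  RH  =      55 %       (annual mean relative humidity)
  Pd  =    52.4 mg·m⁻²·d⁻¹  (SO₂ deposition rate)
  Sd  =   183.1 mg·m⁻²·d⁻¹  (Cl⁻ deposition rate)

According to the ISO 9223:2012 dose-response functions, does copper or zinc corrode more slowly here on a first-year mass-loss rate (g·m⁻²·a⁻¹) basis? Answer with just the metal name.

copper: T>10 °C ⇒ hinge -0.080·(22.0−10) = -0.9600
  Pd branch = 0.0053·Pd^0.26·e^(0.059·RH+f) = 0.1458 μm/a
  Sd branch = 0.01025·Sd^0.27·e^(0.036·RH+0.049·T) = 0.8907 μm/a
  sum: 0.1458 + 0.8907 → r_corr = 1.036 μm/a
  mass loss = 1.036 μm/a × 8.96 g/cm³ = 9.287 g·m⁻²·a⁻¹
zinc: T>10 °C ⇒ hinge -0.071·(22.0−10) = -0.8520
  SO₂ term: 0.0129·52.4^0.44·exp(0.046·55-0.8520) = 0.3943
  Sd branch = 0.0175·Sd^0.57·e^(0.008·RH+0.085·T) = 3.436 μm/a
  sum: 0.3943 + 3.436 → r_corr = 3.83 μm/a
  mass loss = 3.83 μm/a × 7.14 g/cm³ = 27.34 g·m⁻²·a⁻¹
Ordering by g·m⁻²·a⁻¹: zinc (27.3) > copper (9.29)

copper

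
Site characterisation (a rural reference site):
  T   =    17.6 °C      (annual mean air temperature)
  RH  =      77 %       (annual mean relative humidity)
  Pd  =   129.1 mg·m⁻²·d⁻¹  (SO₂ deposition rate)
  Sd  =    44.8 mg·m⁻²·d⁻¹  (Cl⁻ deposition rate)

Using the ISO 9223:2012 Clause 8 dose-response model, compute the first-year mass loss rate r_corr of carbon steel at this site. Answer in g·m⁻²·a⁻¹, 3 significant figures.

carbon steel: temperature factor f = -0.054·(7.6) = -0.4104
  sulphur-dioxide contribution → 68.59 μm/a
  chloride contribution → 27.65 μm/a
  total first-year rate 96.23 μm/a
Convert to mass loss: 96.23 μm/a × 7.85 g/cm³ = 755.4 g·m⁻²·a⁻¹

r_corr = 755 g·m⁻²·a⁻¹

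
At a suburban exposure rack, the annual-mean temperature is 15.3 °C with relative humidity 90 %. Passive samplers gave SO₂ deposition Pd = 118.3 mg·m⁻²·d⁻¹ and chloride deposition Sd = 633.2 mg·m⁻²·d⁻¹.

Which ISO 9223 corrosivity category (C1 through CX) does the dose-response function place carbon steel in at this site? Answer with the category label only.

CX

carbon steel: f(T) = -0.054·(T−10) [T>10 °C] = -0.2862
  Pd branch = 1.77·Pd^0.52·e^(0.02·RH+f) = 96.24 μm/a
  Cl⁻ term: 0.102·633.2^0.62·exp(0.033·90+0.04·15.3) = 200.1
  sum: 96.24 + 200.1 → r_corr = 296.3 μm/a
Category bounds: 200…700 μm/a bracket r_corr ⇒ CX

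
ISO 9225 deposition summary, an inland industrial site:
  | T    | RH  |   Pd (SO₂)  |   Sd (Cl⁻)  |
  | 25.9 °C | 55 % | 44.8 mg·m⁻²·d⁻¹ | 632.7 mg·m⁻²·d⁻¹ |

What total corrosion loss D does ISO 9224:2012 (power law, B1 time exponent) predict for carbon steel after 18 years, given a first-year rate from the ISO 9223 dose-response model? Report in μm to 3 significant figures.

D(18) = 510 μm

carbon steel: f(T) = -0.054·(T−10) [T>10 °C] = -0.8586
  sulphur-dioxide contribution → 16.27 μm/a
  chloride contribution → 96.28 μm/a
  ⇒ r_corr(carbon steel) = 112.5 μm/a
ISO 9224: D(t) = r_corr · t^b with b = 0.523 (carbon steel, B1)
  D(18) = 112.5 × 18^0.523 = 112.5 × 4.534 = 510.3 μm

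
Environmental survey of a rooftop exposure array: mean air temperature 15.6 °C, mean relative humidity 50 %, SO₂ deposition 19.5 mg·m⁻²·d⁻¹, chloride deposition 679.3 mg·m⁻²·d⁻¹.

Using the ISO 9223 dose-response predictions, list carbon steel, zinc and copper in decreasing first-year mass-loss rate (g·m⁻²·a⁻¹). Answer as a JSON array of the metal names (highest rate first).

["carbon steel", "zinc", "copper"]

carbon steel: T>10 °C ⇒ hinge -0.054·(15.6−10) = -0.3024
  SO₂ term: 1.77·19.5^0.52·exp(0.02·50-0.3024) = 16.66
  Cl⁻ term: 0.102·679.3^0.62·exp(0.033·50+0.04·15.6) = 56.5
  r_corr = 16.66 + 56.5 = 73.17 μm/a
  mass loss = 73.17 μm/a × 7.85 g/cm³ = 574.3 g·m⁻²·a⁻¹
zinc: f(T) = -0.071·(T−10) [T>10 °C] = -0.3976
  SO₂ term: 0.0129·19.5^0.44·exp(0.046·50-0.3976) = 0.3195
  Sd branch = 0.0175·Sd^0.57·e^(0.008·RH+0.085·T) = 4.045 μm/a
  sum: 0.3195 + 4.045 → r_corr = 4.364 μm/a
  mass loss = 4.364 μm/a × 7.14 g/cm³ = 31.16 g·m⁻²·a⁻¹
copper: T>10 °C ⇒ hinge -0.080·(15.6−10) = -0.4480
  SO₂ term: 0.0053·19.5^0.26·exp(0.059·50-0.4480) = 0.1401
  Cl⁻ term: 0.01025·679.3^0.27·exp(0.036·50+0.049·15.6) = 0.7746
  r_corr = 0.1401 + 0.7746 = 0.9147 μm/a
  mass loss = 0.9147 μm/a × 8.96 g/cm³ = 8.195 g·m⁻²·a⁻¹
Ordering by g·m⁻²·a⁻¹: carbon steel (574) > zinc (31.2) > copper (8.2)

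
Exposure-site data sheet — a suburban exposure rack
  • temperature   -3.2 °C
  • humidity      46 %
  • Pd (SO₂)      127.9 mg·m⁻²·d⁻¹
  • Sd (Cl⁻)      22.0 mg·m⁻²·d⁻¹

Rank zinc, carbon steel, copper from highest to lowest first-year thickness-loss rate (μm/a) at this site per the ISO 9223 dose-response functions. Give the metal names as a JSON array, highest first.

zinc: temperature factor f = +0.038·(-13.2) = -0.5016
  sulphur-dioxide contribution → 0.5479 μm/a
  chloride contribution → 0.1122 μm/a
  ⇒ r_corr(zinc) = 0.6601 μm/a
carbon steel: T≤10 °C ⇒ hinge +0.150·(-3.2−10) = -1.9800
  sulphur-dioxide contribution → 7.642 μm/a
  chloride contribution → 2.783 μm/a
  ⇒ r_corr(carbon steel) = 10.43 μm/a
copper: T≤10 °C ⇒ hinge +0.126·(-3.2−10) = -1.6632
  sulphur-dioxide contribution → 0.05351 μm/a
  chloride contribution → 0.1057 μm/a
  total first-year rate 0.1593 μm/a
Ordering by μm/a: carbon steel (10.4) > zinc (0.66) > copper (0.159)

["carbon steel", "zinc", "copper"]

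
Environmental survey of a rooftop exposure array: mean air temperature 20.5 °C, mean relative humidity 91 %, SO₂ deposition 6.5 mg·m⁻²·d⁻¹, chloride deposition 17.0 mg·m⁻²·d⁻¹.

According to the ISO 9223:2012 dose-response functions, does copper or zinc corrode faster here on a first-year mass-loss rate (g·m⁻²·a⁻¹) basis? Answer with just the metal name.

copper: f(T) = -0.080·(T−10) [T>10 °C] = -0.8400
  Pd branch = 0.0053·Pd^0.26·e^(0.059·RH+f) = 0.799 μm/a
  Cl⁻ term: 0.01025·17.0^0.27·exp(0.036·91+0.049·20.5) = 1.592
  r_corr = 0.799 + 1.592 = 2.391 μm/a
  mass loss = 2.391 μm/a × 8.96 g/cm³ = 21.42 g·m⁻²·a⁻¹
zinc: temperature factor f = -0.071·(10.5) = -0.7455
  Pd branch = 0.0129·Pd^0.44·e^(0.046·RH+f) = 0.9172 μm/a
  Sd branch = 0.0175·Sd^0.57·e^(0.008·RH+0.085·T) = 1.041 μm/a
  r_corr = 0.9172 + 1.041 = 1.958 μm/a
  mass loss = 1.958 μm/a × 7.14 g/cm³ = 13.98 g·m⁻²·a⁻¹
Ordering by g·m⁻²·a⁻¹: copper (21.4) > zinc (14)

copper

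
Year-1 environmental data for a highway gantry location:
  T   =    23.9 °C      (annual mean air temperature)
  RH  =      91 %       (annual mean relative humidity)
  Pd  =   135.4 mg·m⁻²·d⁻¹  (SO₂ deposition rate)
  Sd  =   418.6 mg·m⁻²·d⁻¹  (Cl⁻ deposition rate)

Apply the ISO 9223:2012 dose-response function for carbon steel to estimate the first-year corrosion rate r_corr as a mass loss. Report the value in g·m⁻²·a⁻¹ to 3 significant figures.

r_corr = 2.29e+03 g·m⁻²·a⁻¹

carbon steel: T>10 °C ⇒ hinge -0.054·(23.9−10) = -0.7506
  Pd branch = 1.77·Pd^0.52·e^(0.02·RH+f) = 66.2 μm/a
  Cl⁻ term: 0.102·418.6^0.62·exp(0.033·91+0.04·23.9) = 225.7
  r_corr = 66.2 + 225.7 = 291.9 μm/a
Convert to mass loss: 291.9 μm/a × 7.85 g/cm³ = 2291 g·m⁻²·a⁻¹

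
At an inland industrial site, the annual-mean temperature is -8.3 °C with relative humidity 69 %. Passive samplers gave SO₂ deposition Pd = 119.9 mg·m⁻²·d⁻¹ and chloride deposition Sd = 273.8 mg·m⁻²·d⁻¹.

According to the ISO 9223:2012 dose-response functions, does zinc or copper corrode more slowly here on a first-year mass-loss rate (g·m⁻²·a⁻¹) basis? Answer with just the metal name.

copper

zinc: f(T) = +0.038·(T−10) [T≤10 °C] = -0.6954
  sulphur-dioxide contribution → 1.264 μm/a
  chloride contribution → 0.3679 μm/a
  total first-year rate 1.632 μm/a
  mass loss = 1.632 μm/a × 7.14 g/cm³ = 11.65 g·m⁻²·a⁻¹
copper: temperature factor f = +0.126·(-18.3) = -2.3058
  sulphur-dioxide contribution → 0.1075 μm/a
  chloride contribution → 0.3724 μm/a
  ⇒ r_corr(copper) = 0.4799 μm/a
  mass loss = 0.4799 μm/a × 8.96 g/cm³ = 4.3 g·m⁻²·a⁻¹
Ordering by g·m⁻²·a⁻¹: zinc (11.7) > copper (4.3)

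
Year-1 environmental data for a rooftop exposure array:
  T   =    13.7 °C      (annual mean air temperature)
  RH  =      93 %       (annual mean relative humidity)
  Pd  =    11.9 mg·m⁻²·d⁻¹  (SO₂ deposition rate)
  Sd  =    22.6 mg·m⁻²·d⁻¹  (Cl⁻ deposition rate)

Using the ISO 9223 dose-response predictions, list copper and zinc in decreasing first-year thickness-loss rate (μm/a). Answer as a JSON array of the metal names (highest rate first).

copper: f(T) = -0.080·(T−10) [T>10 °C] = -0.2960
  SO₂ term: 0.0053·11.9^0.26·exp(0.059·93-0.2960) = 1.813
  Cl⁻ term: 0.01025·22.6^0.27·exp(0.036·93+0.049·13.7) = 1.324
  r_corr = 1.813 + 1.324 = 3.137 μm/a
zinc: temperature factor f = -0.071·(3.7) = -0.2627
  Pd branch = 0.0129·Pd^0.44·e^(0.046·RH+f) = 2.126 μm/a
  Cl⁻ term: 0.0175·22.6^0.57·exp(0.008·93+0.085·13.7) = 0.6978
  r_corr = 2.126 + 0.6978 = 2.824 μm/a
Ordering by μm/a: copper (3.14) > zinc (2.82)

["copper", "zinc"]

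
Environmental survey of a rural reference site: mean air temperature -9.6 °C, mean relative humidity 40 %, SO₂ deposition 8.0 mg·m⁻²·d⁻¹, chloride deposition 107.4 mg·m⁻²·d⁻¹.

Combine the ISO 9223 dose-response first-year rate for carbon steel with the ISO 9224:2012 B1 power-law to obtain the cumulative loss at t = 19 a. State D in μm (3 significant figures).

carbon steel: T≤10 °C ⇒ hinge +0.150·(-9.6−10) = -2.9400
  SO₂ term: 1.77·8.0^0.52·exp(0.02·40-2.9400) = 0.614
  Sd branch = 0.102·Sd^0.62·e^(0.033·RH+0.04·T) = 4.724 μm/a
  r_corr = 0.614 + 4.724 = 5.338 μm/a
ISO 9224: D(t) = r_corr · t^b with b = 0.523 (carbon steel, B1)
  D(19) = 5.338 × 19^0.523 = 5.338 × 4.664 = 24.9 μm

D(19) = 24.9 μm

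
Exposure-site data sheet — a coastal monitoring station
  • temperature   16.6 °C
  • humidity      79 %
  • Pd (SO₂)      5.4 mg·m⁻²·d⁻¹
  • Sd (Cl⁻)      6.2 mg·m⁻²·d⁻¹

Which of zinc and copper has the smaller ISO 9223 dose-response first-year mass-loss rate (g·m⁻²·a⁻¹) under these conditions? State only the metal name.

zinc: temperature factor f = -0.071·(6.6) = -0.4686
  sulphur-dioxide contribution → 0.642 μm/a
  chloride contribution → 0.3819 μm/a
  ⇒ r_corr(zinc) = 1.024 μm/a
  mass loss = 1.024 μm/a × 7.14 g/cm³ = 7.311 g·m⁻²·a⁻¹
copper: f(T) = -0.080·(T−10) [T>10 °C] = -0.5280
  sulphur-dioxide contribution → 0.5124 μm/a
  chloride contribution → 0.6502 μm/a
  ⇒ r_corr(copper) = 1.163 μm/a
  mass loss = 1.163 μm/a × 8.96 g/cm³ = 10.42 g·m⁻²·a⁻¹
Ordering by g·m⁻²·a⁻¹: copper (10.4) > zinc (7.31)

zinc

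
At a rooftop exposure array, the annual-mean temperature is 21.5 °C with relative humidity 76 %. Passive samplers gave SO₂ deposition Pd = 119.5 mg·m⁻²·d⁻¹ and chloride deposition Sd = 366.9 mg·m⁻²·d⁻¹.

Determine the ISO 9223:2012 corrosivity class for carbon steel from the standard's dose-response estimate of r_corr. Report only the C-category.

carbon steel: temperature factor f = -0.054·(11.5) = -0.6210
  SO₂ term: 1.77·119.5^0.52·exp(0.02·76-0.6210) = 52.32
  Cl⁻ term: 0.102·366.9^0.62·exp(0.033·76+0.04·21.5) = 115.2
  sum: 52.32 + 115.2 → r_corr = 167.5 μm/a
ISO 9223 Table 2 (carbon steel): 80 < 167 ≤ 200 μm/a ⇒ C5

C5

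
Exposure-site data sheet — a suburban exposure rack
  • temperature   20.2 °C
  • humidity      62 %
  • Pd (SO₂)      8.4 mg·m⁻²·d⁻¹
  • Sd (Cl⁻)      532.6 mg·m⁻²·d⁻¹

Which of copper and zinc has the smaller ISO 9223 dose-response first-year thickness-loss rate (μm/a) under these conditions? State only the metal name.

copper: f(T) = -0.080·(T−10) [T>10 °C] = -0.8160
  sulphur-dioxide contribution → 0.1581 μm/a
  chloride contribution → 1.4 μm/a
  total first-year rate 1.558 μm/a
zinc: T>10 °C ⇒ hinge -0.071·(20.2−10) = -0.7242
  sulphur-dioxide contribution → 0.2763 μm/a
  chloride contribution → 5.73 μm/a
  ⇒ r_corr(zinc) = 6.007 μm/a
Ordering by μm/a: zinc (6.01) > copper (1.56)

copper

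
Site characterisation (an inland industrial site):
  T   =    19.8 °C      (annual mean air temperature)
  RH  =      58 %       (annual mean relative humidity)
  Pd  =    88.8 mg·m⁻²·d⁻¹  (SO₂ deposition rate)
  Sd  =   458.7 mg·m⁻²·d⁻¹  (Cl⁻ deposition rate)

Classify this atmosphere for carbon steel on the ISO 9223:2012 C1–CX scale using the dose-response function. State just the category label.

carbon steel: T>10 °C ⇒ hinge -0.054·(19.8−10) = -0.5292
  Pd branch = 1.77·Pd^0.52·e^(0.02·RH+f) = 34.28 μm/a
  Cl⁻ term: 0.102·458.7^0.62·exp(0.033·58+0.04·19.8) = 68.23
  r_corr = 34.28 + 68.23 = 102.5 μm/a
Category bounds: 80…200 μm/a bracket r_corr ⇒ C5

C5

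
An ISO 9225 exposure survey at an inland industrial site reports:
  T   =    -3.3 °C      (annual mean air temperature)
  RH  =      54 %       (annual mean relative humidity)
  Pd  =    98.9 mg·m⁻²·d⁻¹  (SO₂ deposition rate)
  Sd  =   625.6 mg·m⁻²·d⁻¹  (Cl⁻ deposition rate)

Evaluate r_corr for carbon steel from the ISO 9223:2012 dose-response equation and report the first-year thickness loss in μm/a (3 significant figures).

r_corr = 36.5 μm/a

carbon steel: f(T) = +0.150·(T−10) [T≤10 °C] = -1.9950
  sulphur-dioxide contribution → 7.729 μm/a
  chloride contribution → 28.77 μm/a
  total first-year rate 36.5 μm/a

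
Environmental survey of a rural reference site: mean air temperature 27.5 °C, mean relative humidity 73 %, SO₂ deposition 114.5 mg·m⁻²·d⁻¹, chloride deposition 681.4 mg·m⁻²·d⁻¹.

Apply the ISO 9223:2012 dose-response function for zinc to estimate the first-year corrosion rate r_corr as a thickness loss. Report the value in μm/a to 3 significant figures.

r_corr = 14.3 μm/a

zinc: temperature factor f = -0.071·(17.5) = -1.2425
  sulphur-dioxide contribution → 0.8614 μm/a
  chloride contribution → 13.39 μm/a
  ⇒ r_corr(zinc) = 14.25 μm/a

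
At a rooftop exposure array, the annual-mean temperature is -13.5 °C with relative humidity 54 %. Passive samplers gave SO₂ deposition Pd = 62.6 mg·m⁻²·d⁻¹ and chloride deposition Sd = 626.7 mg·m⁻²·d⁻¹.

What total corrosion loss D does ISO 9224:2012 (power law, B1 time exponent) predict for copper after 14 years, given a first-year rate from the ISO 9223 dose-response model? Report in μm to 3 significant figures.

D(14) = 1.34 μm

copper: f(T) = +0.126·(T−10) [T≤10 °C] = -2.9610
  Pd branch = 0.0053·Pd^0.26·e^(0.059·RH+f) = 0.01946 μm/a
  Cl⁻ term: 0.01025·626.7^0.27·exp(0.036·54+0.049·-13.5) = 0.2103
  sum: 0.01946 + 0.2103 → r_corr = 0.2298 μm/a
Power-law: D(14) = r_corr · 14^0.667
  D(14) = 0.2298 × 14^0.667 = 0.2298 × 5.814 = 1.336 μm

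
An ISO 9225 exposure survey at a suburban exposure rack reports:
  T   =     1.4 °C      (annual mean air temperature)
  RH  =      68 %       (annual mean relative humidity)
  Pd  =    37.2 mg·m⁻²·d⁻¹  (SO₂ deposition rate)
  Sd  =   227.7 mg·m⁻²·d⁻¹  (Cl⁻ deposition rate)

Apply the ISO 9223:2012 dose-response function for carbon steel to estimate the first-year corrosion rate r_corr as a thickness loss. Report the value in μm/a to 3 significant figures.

carbon steel: f(T) = +0.150·(T−10) [T≤10 °C] = -1.2900
  SO₂ term: 1.77·37.2^0.52·exp(0.02·68-1.2900) = 12.45
  Cl⁻ term: 0.102·227.7^0.62·exp(0.033·68+0.04·1.4) = 29.45
  r_corr = 12.45 + 29.45 = 41.89 μm/a

r_corr = 41.9 μm/a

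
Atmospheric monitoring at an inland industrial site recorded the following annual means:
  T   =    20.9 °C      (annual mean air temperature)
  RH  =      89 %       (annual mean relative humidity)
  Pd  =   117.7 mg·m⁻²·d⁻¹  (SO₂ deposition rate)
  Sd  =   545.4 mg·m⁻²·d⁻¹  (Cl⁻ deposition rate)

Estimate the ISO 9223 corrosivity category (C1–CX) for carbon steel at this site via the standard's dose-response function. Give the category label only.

CX

carbon steel: temperature factor f = -0.054·(10.9) = -0.5886
  Pd branch = 1.77·Pd^0.52·e^(0.02·RH+f) = 69.53 μm/a
  Sd branch = 0.102·Sd^0.62·e^(0.033·RH+0.04·T) = 220.8 μm/a
  sum: 69.53 + 220.8 → r_corr = 290.3 μm/a
Category bounds: 200…700 μm/a bracket r_corr ⇒ CX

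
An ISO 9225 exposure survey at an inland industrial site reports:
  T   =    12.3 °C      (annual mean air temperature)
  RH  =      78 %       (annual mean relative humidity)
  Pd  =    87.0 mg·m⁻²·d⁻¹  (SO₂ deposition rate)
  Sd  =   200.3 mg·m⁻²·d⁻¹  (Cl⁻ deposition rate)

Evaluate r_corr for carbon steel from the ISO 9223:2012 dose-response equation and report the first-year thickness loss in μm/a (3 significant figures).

r_corr = 134 μm/a

carbon steel: T>10 °C ⇒ hinge -0.054·(12.3−10) = -0.1242
  SO₂ term: 1.77·87.0^0.52·exp(0.02·78-0.1242) = 75.87
  Cl⁻ term: 0.102·200.3^0.62·exp(0.033·78+0.04·12.3) = 58.5
  sum: 75.87 + 58.5 → r_corr = 134.4 μm/a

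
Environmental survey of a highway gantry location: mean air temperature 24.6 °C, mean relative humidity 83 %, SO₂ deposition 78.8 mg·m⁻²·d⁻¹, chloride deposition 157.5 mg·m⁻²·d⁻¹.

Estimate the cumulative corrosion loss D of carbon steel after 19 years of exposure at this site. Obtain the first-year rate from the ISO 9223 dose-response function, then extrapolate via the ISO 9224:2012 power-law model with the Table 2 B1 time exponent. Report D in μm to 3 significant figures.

carbon steel: f(T) = -0.054·(T−10) [T>10 °C] = -0.7884
  SO₂ term: 1.77·78.8^0.52·exp(0.02·83-0.7884) = 40.99
  Sd branch = 0.102·Sd^0.62·e^(0.033·RH+0.04·T) = 97.23 μm/a
  sum: 40.99 + 97.23 → r_corr = 138.2 μm/a
Long-term exponent b (ISO 9224 Table 2, B1) = 0.523
  D(19) = 138.2 × 19^0.523 = 138.2 × 4.664 = 644.7 μm

D(19) = 645 μm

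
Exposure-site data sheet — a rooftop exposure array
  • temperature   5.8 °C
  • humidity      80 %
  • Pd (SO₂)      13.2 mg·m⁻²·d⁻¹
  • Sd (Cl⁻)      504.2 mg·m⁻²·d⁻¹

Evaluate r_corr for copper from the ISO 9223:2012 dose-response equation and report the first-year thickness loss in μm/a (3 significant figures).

copper: temperature factor f = +0.126·(-4.2) = -0.5292
  Pd branch = 0.0053·Pd^0.26·e^(0.059·RH+f) = 0.685 μm/a
  Cl⁻ term: 0.01025·504.2^0.27·exp(0.036·80+0.049·5.8) = 1.302
  sum: 0.685 + 1.302 → r_corr = 1.987 μm/a

r_corr = 1.99 μm/a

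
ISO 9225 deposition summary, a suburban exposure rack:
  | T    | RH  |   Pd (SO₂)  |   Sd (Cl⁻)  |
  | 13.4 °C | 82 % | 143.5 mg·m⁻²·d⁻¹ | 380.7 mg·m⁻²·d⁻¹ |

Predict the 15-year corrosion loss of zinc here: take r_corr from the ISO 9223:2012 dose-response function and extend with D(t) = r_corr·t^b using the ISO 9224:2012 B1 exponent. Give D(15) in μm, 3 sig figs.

zinc: T>10 °C ⇒ hinge -0.071·(13.4−10) = -0.2414
  SO₂ term: 0.0129·143.5^0.44·exp(0.046·82-0.2414) = 3.917
  Cl⁻ term: 0.0175·380.7^0.57·exp(0.008·82+0.085·13.4) = 3.116
  sum: 3.917 + 3.116 → r_corr = 7.032 μm/a
Long-term exponent b (ISO 9224 Table 2, B1) = 0.813
  D(15) = 7.032 × 15^0.813 = 7.032 × 9.04 = 63.57 μm

D(15) = 63.6 μm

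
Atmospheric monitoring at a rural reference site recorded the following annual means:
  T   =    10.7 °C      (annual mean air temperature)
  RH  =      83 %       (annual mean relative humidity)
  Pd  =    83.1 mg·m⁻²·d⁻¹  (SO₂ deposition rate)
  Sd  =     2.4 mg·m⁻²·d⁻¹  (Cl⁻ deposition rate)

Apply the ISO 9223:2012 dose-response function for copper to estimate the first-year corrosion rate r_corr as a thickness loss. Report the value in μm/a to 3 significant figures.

copper: T>10 °C ⇒ hinge -0.080·(10.7−10) = -0.0560
  SO₂ term: 0.0053·83.1^0.26·exp(0.059·83-0.0560) = 2.117
  Cl⁻ term: 0.01025·2.4^0.27·exp(0.036·83+0.049·10.7) = 0.4353
  r_corr = 2.117 + 0.4353 = 2.553 μm/a

r_corr = 2.55 μm/a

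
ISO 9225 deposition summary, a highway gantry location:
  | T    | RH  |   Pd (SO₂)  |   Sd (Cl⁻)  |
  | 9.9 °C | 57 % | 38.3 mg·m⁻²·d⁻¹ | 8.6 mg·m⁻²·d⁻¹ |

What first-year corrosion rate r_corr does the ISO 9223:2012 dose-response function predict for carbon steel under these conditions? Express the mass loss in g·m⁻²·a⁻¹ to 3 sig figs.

r_corr = 315 g·m⁻²·a⁻¹

carbon steel: T≤10 °C ⇒ hinge +0.150·(9.9−10) = -0.0150
  Pd branch = 1.77·Pd^0.52·e^(0.02·RH+f) = 36.29 μm/a
  Sd branch = 0.102·Sd^0.62·e^(0.033·RH+0.04·T) = 3.775 μm/a
  r_corr = 36.29 + 3.775 = 40.07 μm/a
Convert to mass loss: 40.07 μm/a × 7.85 g/cm³ = 314.5 g·m⁻²·a⁻¹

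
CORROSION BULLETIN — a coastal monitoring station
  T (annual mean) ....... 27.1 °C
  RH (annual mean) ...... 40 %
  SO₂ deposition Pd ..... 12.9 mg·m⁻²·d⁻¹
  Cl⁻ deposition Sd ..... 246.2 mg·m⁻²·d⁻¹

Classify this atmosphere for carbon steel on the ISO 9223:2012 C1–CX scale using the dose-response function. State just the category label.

carbon steel: f(T) = -0.054·(T−10) [T>10 °C] = -0.9234
  sulphur-dioxide contribution → 5.914 μm/a
  chloride contribution → 34.3 μm/a
  ⇒ r_corr(carbon steel) = 40.21 μm/a
Category bounds: 25…50 μm/a bracket r_corr ⇒ C3

C3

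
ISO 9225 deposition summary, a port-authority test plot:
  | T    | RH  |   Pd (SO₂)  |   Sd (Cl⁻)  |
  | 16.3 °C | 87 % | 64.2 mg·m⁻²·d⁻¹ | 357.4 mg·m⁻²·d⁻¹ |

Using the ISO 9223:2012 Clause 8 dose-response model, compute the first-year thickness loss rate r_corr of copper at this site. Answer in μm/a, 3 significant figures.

r_corr = 4.16 μm/a

copper: f(T) = -0.080·(T−10) [T>10 °C] = -0.5040
  sulphur-dioxide contribution → 1.602 μm/a
  chloride contribution → 2.554 μm/a
  total first-year rate 4.155 μm/a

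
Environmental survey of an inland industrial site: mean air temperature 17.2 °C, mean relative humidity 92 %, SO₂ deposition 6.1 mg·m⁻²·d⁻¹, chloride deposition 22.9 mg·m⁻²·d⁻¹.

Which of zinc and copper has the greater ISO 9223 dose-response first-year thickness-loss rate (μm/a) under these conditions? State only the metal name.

copper

zinc: temperature factor f = -0.071·(7.2) = -0.5112
  sulphur-dioxide contribution → 1.18 μm/a
  chloride contribution → 0.9391 μm/a
  total first-year rate 2.12 μm/a
copper: f(T) = -0.080·(T−10) [T>10 °C] = -0.5760
  sulphur-dioxide contribution → 1.086 μm/a
  chloride contribution → 1.522 μm/a
  total first-year rate 2.607 μm/a
Ordering by μm/a: copper (2.61) > zinc (2.12)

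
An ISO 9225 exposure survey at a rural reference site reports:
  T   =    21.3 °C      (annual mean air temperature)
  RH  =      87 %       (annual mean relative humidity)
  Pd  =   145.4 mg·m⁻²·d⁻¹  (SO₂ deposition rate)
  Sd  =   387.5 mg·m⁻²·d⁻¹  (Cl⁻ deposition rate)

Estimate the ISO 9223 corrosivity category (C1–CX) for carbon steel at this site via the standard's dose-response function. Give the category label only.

CX

carbon steel: temperature factor f = -0.054·(11.3) = -0.6102
  Pd branch = 1.77·Pd^0.52·e^(0.02·RH+f) = 72.97 μm/a
  Cl⁻ term: 0.102·387.5^0.62·exp(0.033·87+0.04·21.3) = 169.9
  r_corr = 72.97 + 169.9 = 242.9 μm/a
ISO 9223 Table 2 (carbon steel): 200 < 243 ≤ 700 μm/a ⇒ CX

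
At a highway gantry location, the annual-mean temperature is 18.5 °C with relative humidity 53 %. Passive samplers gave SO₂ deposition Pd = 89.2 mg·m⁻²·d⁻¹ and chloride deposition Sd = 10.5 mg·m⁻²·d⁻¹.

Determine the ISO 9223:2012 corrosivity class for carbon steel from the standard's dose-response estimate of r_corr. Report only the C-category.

carbon steel: f(T) = -0.054·(T−10) [T>10 °C] = -0.4590
  sulphur-dioxide contribution → 33.36 μm/a
  chloride contribution → 5.281 μm/a
  ⇒ r_corr(carbon steel) = 38.64 μm/a
Category bounds: 25…50 μm/a bracket r_corr ⇒ C3

C3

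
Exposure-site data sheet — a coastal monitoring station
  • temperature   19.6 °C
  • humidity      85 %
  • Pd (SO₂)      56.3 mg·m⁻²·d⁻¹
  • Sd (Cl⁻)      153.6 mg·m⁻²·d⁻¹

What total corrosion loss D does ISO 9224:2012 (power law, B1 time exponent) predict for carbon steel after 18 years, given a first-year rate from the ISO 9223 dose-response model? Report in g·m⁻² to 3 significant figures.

carbon steel: T>10 °C ⇒ hinge -0.054·(19.6−10) = -0.5184
  sulphur-dioxide contribution → 46.92 μm/a
  chloride contribution → 83.72 μm/a
  ⇒ r_corr(carbon steel) = 130.6 μm/a
Long-term exponent b (ISO 9224 Table 2, B1) = 0.523
  D(18) = 130.6 × 18^0.523 = 130.6 × 4.534 = 592.4 μm
  Mass loss = 592.4 μm × 7.85 g/cm³ = 4650 g·m⁻²

D(18) = 4.65e+03 g·m⁻²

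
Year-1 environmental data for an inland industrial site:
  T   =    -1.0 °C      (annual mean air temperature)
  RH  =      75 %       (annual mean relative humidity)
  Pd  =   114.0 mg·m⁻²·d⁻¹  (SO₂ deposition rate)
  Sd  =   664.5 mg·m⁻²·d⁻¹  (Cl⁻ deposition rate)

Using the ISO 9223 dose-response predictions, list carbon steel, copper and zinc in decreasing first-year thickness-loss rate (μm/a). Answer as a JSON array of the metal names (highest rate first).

carbon steel: f(T) = +0.150·(T−10) [T≤10 °C] = -1.6500
  SO₂ term: 1.77·114.0^0.52·exp(0.02·75-1.6500) = 17.88
  Cl⁻ term: 0.102·664.5^0.62·exp(0.033·75+0.04·-1.0) = 65.47
  sum: 17.88 + 65.47 → r_corr = 83.35 μm/a
copper: f(T) = +0.126·(T−10) [T≤10 °C] = -1.3860
  SO₂ term: 0.0053·114.0^0.26·exp(0.059·75-1.3860) = 0.3792
  Sd branch = 0.01025·Sd^0.27·e^(0.036·RH+0.049·T) = 0.8397 μm/a
  r_corr = 0.3792 + 0.8397 = 1.219 μm/a
zinc: f(T) = +0.038·(T−10) [T≤10 °C] = -0.4180
  SO₂ term: 0.0129·114.0^0.44·exp(0.046·75-0.4180) = 2.15
  Sd branch = 0.0175·Sd^0.57·e^(0.008·RH+0.085·T) = 1.19 μm/a
  r_corr = 2.15 + 1.19 = 3.34 μm/a
Ordering by μm/a: carbon steel (83.4) > zinc (3.34) > copper (1.22)

["carbon steel", "zinc", "copper"]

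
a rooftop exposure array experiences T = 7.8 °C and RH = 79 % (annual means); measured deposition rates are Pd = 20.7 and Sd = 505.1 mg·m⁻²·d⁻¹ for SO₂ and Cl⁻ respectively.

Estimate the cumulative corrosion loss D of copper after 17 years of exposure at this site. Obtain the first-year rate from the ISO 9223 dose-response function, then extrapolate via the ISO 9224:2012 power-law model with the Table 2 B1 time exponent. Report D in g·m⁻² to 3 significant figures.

D(17) = 138 g·m⁻²

copper: T≤10 °C ⇒ hinge +0.126·(7.8−10) = -0.2772
  Pd branch = 0.0053·Pd^0.26·e^(0.059·RH+f) = 0.9339 μm/a
  Sd branch = 0.01025·Sd^0.27·e^(0.036·RH+0.049·T) = 1.386 μm/a
  r_corr = 0.9339 + 1.386 = 2.32 μm/a
ISO 9224: D(t) = r_corr · t^b with b = 0.667 (copper, B1)
  D(17) = 2.32 × 17^0.667 = 2.32 × 6.618 = 15.35 μm
  Mass loss = 15.35 μm × 8.96 g/cm³ = 137.6 g·m⁻²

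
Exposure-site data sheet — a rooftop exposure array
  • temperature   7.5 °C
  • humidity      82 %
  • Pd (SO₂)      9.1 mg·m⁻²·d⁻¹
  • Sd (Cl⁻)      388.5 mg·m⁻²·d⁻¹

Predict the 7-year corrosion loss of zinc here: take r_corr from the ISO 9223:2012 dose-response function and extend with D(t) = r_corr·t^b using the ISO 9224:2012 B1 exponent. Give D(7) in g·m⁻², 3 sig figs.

zinc: temperature factor f = +0.038·(-2.5) = -0.0950
  Pd branch = 0.0129·Pd^0.44·e^(0.046·RH+f) = 1.347 μm/a
  Cl⁻ term: 0.0175·388.5^0.57·exp(0.008·82+0.085·7.5) = 1.909
  r_corr = 1.347 + 1.909 = 3.256 μm/a
ISO 9224: D(t) = r_corr · t^b with b = 0.813 (zinc, B1)
  D(7) = 3.256 × 7^0.813 = 3.256 × 4.865 = 15.84 μm
  Mass loss = 15.84 μm × 7.14 g/cm³ = 113.1 g·m⁻²

D(7) = 113 g·m⁻²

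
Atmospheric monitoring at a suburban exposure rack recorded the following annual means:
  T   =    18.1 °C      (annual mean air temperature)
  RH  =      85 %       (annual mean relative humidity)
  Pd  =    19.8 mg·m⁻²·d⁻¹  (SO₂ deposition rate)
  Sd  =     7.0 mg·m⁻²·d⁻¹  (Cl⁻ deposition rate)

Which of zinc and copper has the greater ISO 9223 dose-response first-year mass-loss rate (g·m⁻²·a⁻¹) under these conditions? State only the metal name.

zinc: T>10 °C ⇒ hinge -0.071·(18.1−10) = -0.5751
  Pd branch = 0.0129·Pd^0.44·e^(0.046·RH+f) = 1.347 μm/a
  Cl⁻ term: 0.0175·7.0^0.57·exp(0.008·85+0.085·18.1) = 0.4878
  sum: 1.347 + 0.4878 → r_corr = 1.835 μm/a
  mass loss = 1.835 μm/a × 7.14 g/cm³ = 13.1 g·m⁻²·a⁻¹
copper: T>10 °C ⇒ hinge -0.080·(18.1−10) = -0.6480
  Pd branch = 0.0053·Pd^0.26·e^(0.059·RH+f) = 0.9078 μm/a
  Sd branch = 0.01025·Sd^0.27·e^(0.036·RH+0.049·T) = 0.8975 μm/a
  sum: 0.9078 + 0.8975 → r_corr = 1.805 μm/a
  mass loss = 1.805 μm/a × 8.96 g/cm³ = 16.17 g·m⁻²·a⁻¹
Ordering by g·m⁻²·a⁻¹: copper (16.2) > zinc (13.1)

copper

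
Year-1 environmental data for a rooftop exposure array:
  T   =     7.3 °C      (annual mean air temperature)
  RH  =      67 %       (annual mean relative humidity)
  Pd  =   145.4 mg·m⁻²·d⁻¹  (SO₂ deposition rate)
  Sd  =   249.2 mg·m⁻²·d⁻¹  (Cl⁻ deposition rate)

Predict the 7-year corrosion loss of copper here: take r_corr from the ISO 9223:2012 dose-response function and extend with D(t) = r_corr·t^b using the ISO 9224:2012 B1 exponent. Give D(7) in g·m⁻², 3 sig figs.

D(7) = 47.3 g·m⁻²

copper: temperature factor f = +0.126·(-2.7) = -0.3402
  Pd branch = 0.0053·Pd^0.26·e^(0.059·RH+f) = 0.7171 μm/a
  Cl⁻ term: 0.01025·249.2^0.27·exp(0.036·67+0.049·7.3) = 0.7255
  r_corr = 0.7171 + 0.7255 = 1.443 μm/a
Long-term exponent b (ISO 9224 Table 2, B1) = 0.667
  D(7) = 1.443 × 7^0.667 = 1.443 × 3.662 = 5.282 μm
  Mass loss = 5.282 μm × 8.96 g/cm³ = 47.33 g·m⁻²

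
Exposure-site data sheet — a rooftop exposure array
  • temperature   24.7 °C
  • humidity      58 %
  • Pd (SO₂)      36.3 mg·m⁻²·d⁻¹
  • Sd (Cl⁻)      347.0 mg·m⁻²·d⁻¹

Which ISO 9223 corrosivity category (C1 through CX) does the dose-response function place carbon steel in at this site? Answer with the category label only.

carbon steel: T>10 °C ⇒ hinge -0.054·(24.7−10) = -0.7938
  Pd branch = 1.77·Pd^0.52·e^(0.02·RH+f) = 16.53 μm/a
  Cl⁻ term: 0.102·347.0^0.62·exp(0.033·58+0.04·24.7) = 69.81
  r_corr = 16.53 + 69.81 = 86.34 μm/a
Category bounds: 80…200 μm/a bracket r_corr ⇒ C5

C5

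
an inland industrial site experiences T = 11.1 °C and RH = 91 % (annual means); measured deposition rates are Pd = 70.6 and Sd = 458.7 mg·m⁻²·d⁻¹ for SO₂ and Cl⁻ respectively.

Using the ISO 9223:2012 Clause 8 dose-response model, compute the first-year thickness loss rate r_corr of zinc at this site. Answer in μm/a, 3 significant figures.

zinc: T>10 °C ⇒ hinge -0.071·(11.1−10) = -0.0781
  SO₂ term: 0.0129·70.6^0.44·exp(0.046·91-0.0781) = 5.106
  Cl⁻ term: 0.0175·458.7^0.57·exp(0.008·91+0.085·11.1) = 3.062
  sum: 5.106 + 3.062 → r_corr = 8.168 μm/a

r_corr = 8.17 μm/a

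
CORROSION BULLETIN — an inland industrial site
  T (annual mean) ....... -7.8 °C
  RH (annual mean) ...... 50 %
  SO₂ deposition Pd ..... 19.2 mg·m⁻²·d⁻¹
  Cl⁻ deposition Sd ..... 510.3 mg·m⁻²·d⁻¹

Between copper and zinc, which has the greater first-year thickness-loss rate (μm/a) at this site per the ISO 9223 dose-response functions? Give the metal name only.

zinc

copper: T≤10 °C ⇒ hinge +0.126·(-7.8−10) = -2.2428
  Pd branch = 0.0053·Pd^0.26·e^(0.059·RH+f) = 0.02318 μm/a
  Cl⁻ term: 0.01025·510.3^0.27·exp(0.036·50+0.049·-7.8) = 0.2278
  r_corr = 0.02318 + 0.2278 = 0.251 μm/a
zinc: T≤10 °C ⇒ hinge +0.038·(-7.8−10) = -0.6764
  SO₂ term: 0.0129·19.2^0.44·exp(0.046·50-0.6764) = 0.2401
  Sd branch = 0.0175·Sd^0.57·e^(0.008·RH+0.085·T) = 0.4702 μm/a
  r_corr = 0.2401 + 0.4702 = 0.7103 μm/a
Ordering by μm/a: zinc (0.71) > copper (0.251)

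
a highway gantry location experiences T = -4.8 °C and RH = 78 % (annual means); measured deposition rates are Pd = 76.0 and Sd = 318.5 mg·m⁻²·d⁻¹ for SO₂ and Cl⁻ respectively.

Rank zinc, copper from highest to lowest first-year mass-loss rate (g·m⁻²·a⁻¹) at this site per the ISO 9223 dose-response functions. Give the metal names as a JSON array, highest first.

zinc: f(T) = +0.038·(T−10) [T≤10 °C] = -0.5624
  SO₂ term: 0.0129·76.0^0.44·exp(0.046·78-0.5624) = 1.787
  Sd branch = 0.0175·Sd^0.57·e^(0.008·RH+0.085·T) = 0.5803 μm/a
  r_corr = 1.787 + 0.5803 = 2.367 μm/a
  mass loss = 2.367 μm/a × 7.14 g/cm³ = 16.9 g·m⁻²·a⁻¹
copper: temperature factor f = +0.126·(-14.8) = -1.8648
  SO₂ term: 0.0053·76.0^0.26·exp(0.059·78-1.8648) = 0.2524
  Sd branch = 0.01025·Sd^0.27·e^(0.036·RH+0.049·T) = 0.6367 μm/a
  sum: 0.2524 + 0.6367 → r_corr = 0.889 μm/a
  mass loss = 0.889 μm/a × 8.96 g/cm³ = 7.966 g·m⁻²·a⁻¹
Ordering by g·m⁻²·a⁻¹: zinc (16.9) > copper (7.97)

["zinc", "copper"]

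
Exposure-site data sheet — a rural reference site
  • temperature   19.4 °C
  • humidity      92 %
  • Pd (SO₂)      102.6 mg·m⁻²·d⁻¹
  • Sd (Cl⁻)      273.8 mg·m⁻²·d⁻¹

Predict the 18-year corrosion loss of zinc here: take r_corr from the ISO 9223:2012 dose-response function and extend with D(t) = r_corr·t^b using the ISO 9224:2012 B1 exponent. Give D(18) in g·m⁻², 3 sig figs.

zinc: temperature factor f = -0.071·(9.4) = -0.6674
  SO₂ term: 0.0129·102.6^0.44·exp(0.046·92-0.6674) = 3.496
  Sd branch = 0.0175·Sd^0.57·e^(0.008·RH+0.085·T) = 4.658 μm/a
  r_corr = 3.496 + 4.658 = 8.154 μm/a
Long-term exponent b (ISO 9224 Table 2, B1) = 0.813
  D(18) = 8.154 × 18^0.813 = 8.154 × 10.48 = 85.49 μm
  Mass loss = 85.49 μm × 7.14 g/cm³ = 610.4 g·m⁻²

D(18) = 610 g·m⁻²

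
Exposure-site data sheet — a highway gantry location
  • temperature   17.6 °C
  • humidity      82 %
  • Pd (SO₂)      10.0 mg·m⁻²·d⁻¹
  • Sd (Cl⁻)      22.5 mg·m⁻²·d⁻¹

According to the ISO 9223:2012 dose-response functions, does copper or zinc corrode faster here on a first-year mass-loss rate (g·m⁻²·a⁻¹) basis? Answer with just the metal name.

copper: T>10 °C ⇒ hinge -0.080·(17.6−10) = -0.6080
  SO₂ term: 0.0053·10.0^0.26·exp(0.059·82-0.6080) = 0.6627
  Sd branch = 0.01025·Sd^0.27·e^(0.036·RH+0.049·T) = 1.077 μm/a
  r_corr = 0.6627 + 1.077 = 1.74 μm/a
  mass loss = 1.74 μm/a × 8.96 g/cm³ = 15.59 g·m⁻²·a⁻¹
zinc: T>10 °C ⇒ hinge -0.071·(17.6−10) = -0.5396
  SO₂ term: 0.0129·10.0^0.44·exp(0.046·82-0.5396) = 0.9003
  Cl⁻ term: 0.0175·22.5^0.57·exp(0.008·82+0.085·17.6) = 0.8879
  sum: 0.9003 + 0.8879 → r_corr = 1.788 μm/a
  mass loss = 1.788 μm/a × 7.14 g/cm³ = 12.77 g·m⁻²·a⁻¹
Ordering by g·m⁻²·a⁻¹: copper (15.6) > zinc (12.8)

copper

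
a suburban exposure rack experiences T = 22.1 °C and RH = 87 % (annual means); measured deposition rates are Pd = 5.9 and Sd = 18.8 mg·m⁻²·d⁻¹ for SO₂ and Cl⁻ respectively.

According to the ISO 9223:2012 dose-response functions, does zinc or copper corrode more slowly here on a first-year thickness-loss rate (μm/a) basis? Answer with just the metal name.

zinc

zinc: temperature factor f = -0.071·(12.1) = -0.8591
  Pd branch = 0.0129·Pd^0.44·e^(0.046·RH+f) = 0.6527 μm/a
  Sd branch = 0.0175·Sd^0.57·e^(0.008·RH+0.085·T) = 1.223 μm/a
  sum: 0.6527 + 1.223 → r_corr = 1.876 μm/a
copper: T>10 °C ⇒ hinge -0.080·(22.1−10) = -0.9680
  SO₂ term: 0.0053·5.9^0.26·exp(0.059·87-0.9680) = 0.5414
  Cl⁻ term: 0.01025·18.8^0.27·exp(0.036·87+0.049·22.1) = 1.532
  r_corr = 0.5414 + 1.532 = 2.073 μm/a
Ordering by μm/a: copper (2.07) > zinc (1.88)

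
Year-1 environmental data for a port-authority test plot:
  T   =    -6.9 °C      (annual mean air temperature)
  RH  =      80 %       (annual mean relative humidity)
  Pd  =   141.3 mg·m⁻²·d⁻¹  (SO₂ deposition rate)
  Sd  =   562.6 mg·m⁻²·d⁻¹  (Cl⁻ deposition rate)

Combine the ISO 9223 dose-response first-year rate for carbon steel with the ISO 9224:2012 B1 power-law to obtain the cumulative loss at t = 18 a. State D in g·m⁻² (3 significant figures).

D(18) = 2.28e+03 g·m⁻²

carbon steel: f(T) = +0.150·(T−10) [T≤10 °C] = -2.5350
  Pd branch = 1.77·Pd^0.52·e^(0.02·RH+f) = 9.12 μm/a
  Cl⁻ term: 0.102·562.6^0.62·exp(0.033·80+0.04·-6.9) = 55
  sum: 9.12 + 55 → r_corr = 64.12 μm/a
ISO 9224: D(t) = r_corr · t^b with b = 0.523 (carbon steel, B1)
  D(18) = 64.12 × 18^0.523 = 64.12 × 4.534 = 290.8 μm
  Mass loss = 290.8 μm × 7.85 g/cm³ = 2282 g·m⁻²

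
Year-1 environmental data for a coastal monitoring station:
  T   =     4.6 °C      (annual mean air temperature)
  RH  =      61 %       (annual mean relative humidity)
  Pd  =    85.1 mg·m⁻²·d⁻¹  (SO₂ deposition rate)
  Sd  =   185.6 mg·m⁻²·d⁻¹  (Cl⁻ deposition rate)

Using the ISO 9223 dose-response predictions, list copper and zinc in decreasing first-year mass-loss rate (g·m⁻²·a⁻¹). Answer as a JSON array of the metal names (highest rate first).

["zinc", "copper"]

copper: f(T) = +0.126·(T−10) [T≤10 °C] = -0.6804
  SO₂ term: 0.0053·85.1^0.26·exp(0.059·61-0.6804) = 0.3116
  Cl⁻ term: 0.01025·185.6^0.27·exp(0.036·61+0.049·4.6) = 0.473
  sum: 0.3116 + 0.473 → r_corr = 0.7846 μm/a
  mass loss = 0.7846 μm/a × 8.96 g/cm³ = 7.03 g·m⁻²·a⁻¹
zinc: temperature factor f = +0.038·(-5.4) = -0.2052
  Pd branch = 0.0129·Pd^0.44·e^(0.046·RH+f) = 1.228 μm/a
  Cl⁻ term: 0.0175·185.6^0.57·exp(0.008·61+0.085·4.6) = 0.8277
  sum: 1.228 + 0.8277 → r_corr = 2.056 μm/a
  mass loss = 2.056 μm/a × 7.14 g/cm³ = 14.68 g·m⁻²·a⁻¹
Ordering by g·m⁻²·a⁻¹: zinc (14.7) > copper (7.03)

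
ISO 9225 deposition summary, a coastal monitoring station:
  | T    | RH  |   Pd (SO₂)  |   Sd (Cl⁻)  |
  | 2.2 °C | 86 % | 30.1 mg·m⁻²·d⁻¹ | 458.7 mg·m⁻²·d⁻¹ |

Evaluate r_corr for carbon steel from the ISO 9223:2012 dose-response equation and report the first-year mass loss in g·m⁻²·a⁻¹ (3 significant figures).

carbon steel: temperature factor f = +0.150·(-7.8) = -1.1700
  SO₂ term: 1.77·30.1^0.52·exp(0.02·86-1.1700) = 18.02
  Cl⁻ term: 0.102·458.7^0.62·exp(0.033·86+0.04·2.2) = 85.01
  sum: 18.02 + 85.01 → r_corr = 103 μm/a
Convert to mass loss: 103 μm/a × 7.85 g/cm³ = 808.8 g·m⁻²·a⁻¹

r_corr = 809 g·m⁻²·a⁻¹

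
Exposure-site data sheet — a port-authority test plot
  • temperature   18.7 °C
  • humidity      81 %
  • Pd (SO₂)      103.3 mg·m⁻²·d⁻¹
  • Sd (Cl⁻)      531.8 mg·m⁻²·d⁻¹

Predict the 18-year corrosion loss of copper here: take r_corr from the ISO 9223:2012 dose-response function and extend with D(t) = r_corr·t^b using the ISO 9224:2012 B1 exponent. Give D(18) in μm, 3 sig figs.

D(18) = 24.9 μm

copper: temperature factor f = -0.080·(8.7) = -0.6960
  SO₂ term: 0.0053·103.3^0.26·exp(0.059·81-0.6960) = 1.05
  Cl⁻ term: 0.01025·531.8^0.27·exp(0.036·81+0.049·18.7) = 2.576
  sum: 1.05 + 2.576 → r_corr = 3.626 μm/a
ISO 9224: D(t) = r_corr · t^b with b = 0.667 (copper, B1)
  D(18) = 3.626 × 18^0.667 = 3.626 × 6.875 = 24.93 μm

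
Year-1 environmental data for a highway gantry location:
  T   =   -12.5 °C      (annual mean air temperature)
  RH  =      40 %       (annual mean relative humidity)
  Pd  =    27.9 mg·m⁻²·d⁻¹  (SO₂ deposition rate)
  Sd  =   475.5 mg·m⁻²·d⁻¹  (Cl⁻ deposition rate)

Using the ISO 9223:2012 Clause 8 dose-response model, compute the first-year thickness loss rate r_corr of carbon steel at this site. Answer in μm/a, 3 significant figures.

r_corr = 11.3 μm/a

carbon steel: f(T) = +0.150·(T−10) [T≤10 °C] = -3.3750
  SO₂ term: 1.77·27.9^0.52·exp(0.02·40-3.3750) = 0.761
  Sd branch = 0.102·Sd^0.62·e^(0.033·RH+0.04·T) = 10.58 μm/a
  r_corr = 0.761 + 10.58 = 11.34 μm/a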